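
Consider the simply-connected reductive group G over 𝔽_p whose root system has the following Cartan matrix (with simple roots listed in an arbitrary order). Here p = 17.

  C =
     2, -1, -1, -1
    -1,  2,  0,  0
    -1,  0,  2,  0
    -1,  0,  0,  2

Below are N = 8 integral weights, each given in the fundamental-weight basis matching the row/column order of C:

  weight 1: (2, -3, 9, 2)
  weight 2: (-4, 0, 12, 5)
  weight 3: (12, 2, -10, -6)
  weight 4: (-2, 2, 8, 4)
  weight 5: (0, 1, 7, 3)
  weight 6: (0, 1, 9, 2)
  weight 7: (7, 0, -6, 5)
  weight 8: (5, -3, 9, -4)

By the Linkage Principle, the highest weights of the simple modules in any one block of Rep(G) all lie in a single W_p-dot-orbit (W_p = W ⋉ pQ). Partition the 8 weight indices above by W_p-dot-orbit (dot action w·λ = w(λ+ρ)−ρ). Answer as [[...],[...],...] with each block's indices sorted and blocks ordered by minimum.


Root system D_4: the 4×4 matrix C matches after relabeling.

Alcove-folded reps (p=17, 8 weights, presented ϖ-order):

    [1] (1, 2, 10, 3)
    [2] (1, 2, 10, 3)
    [3] (1, 2, 8, 4)
    [4] (1, 2, 8, 4)
    [5] (1, 2, 8, 4)
    [6] (1, 2, 10, 3)
    [7] (2, 1, 5, 6)
    [8] (1, 2, 10, 3)

Partition of {1..8} into 3 W_17-dot-orbits:

[[1, 2, 6, 8], [3, 4, 5], [7]]


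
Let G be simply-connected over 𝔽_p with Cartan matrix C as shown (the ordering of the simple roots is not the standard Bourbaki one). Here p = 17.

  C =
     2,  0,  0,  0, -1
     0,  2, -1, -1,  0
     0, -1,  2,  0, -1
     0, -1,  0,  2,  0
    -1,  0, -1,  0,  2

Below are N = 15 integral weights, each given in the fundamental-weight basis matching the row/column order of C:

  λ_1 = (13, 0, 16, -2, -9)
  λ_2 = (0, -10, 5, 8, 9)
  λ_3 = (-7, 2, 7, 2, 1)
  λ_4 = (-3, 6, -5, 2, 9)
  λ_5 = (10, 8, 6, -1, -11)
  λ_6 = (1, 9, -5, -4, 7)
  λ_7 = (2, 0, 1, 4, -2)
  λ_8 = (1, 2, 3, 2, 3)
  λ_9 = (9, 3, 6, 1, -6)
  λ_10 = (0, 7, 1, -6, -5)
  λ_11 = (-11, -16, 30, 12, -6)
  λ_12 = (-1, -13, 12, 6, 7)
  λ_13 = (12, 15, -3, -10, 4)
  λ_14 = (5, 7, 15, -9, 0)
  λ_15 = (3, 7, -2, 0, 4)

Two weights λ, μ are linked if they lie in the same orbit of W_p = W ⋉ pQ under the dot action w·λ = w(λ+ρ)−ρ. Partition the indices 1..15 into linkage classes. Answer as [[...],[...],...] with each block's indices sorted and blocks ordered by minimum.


Dynkin diagram of C (from the 8 off-diagonal −1 entries): A_5.

Folding the 15 weights λ_j+ρ into Ā_17 (reps in the given 5-coord order):

  λ_1 → (1, 6, 3, 0, 7) · λ_2 → (1, 6, 3, 0, 7) · λ_3 → (2, 3, 4, 3, 4) · λ_4 → (2, 3, 4, 3, 4) · λ_5 → (1, 6, 3, 0, 7) · λ_6 → (2, 3, 4, 3, 4) · λ_7 → (2, 1, 1, 5, 1) · λ_8 → (2, 3, 4, 3, 4) · λ_9 → (4, 4, 2, 1, 5) · λ_10 → (2, 1, 1, 5, 1) · λ_11 → (2, 1, 1, 5, 1) · λ_12 → (4, 7, 1, 1, 4) · λ_13 → (2, 1, 1, 5, 1) · λ_14 → (1, 6, 3, 0, 7) · λ_15 → (4, 7, 1, 1, 4)

Partition of {1..15} into 5 W_17-dot-orbits:

[[1, 2, 5, 14], [3, 4, 6, 8], [7, 10, 11, 13], [9], [12, 15]]


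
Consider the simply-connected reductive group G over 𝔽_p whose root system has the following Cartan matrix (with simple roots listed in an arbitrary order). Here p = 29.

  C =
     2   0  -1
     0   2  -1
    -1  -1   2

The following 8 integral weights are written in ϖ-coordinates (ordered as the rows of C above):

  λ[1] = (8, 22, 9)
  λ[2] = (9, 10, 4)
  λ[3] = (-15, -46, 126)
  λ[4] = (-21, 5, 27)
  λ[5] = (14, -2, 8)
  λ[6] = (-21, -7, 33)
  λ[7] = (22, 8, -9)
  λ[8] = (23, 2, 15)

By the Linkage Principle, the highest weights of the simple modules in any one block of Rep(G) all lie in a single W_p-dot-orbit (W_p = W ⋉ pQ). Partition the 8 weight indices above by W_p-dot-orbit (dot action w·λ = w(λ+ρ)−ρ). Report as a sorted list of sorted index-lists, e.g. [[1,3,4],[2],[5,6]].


Type A_3, rank 3, |W|=24; reorder rows/cols to standard.

Alcove-folded reps (p=29, 8 weights, presented ϖ-order):

    1: (4, 10, 6)
    2: (10, 11, 5)
    3: (10, 11, 5)
    4: (15, 1, 8)
    5: (15, 1, 8)
    6: (15, 1, 8)
    7: (15, 1, 8)
    8: (10, 11, 5)

Grouping the 8 weights by Ā_29-representative: 3 linkage classes.

[[1], [2, 3, 8], [4, 5, 6, 7]]


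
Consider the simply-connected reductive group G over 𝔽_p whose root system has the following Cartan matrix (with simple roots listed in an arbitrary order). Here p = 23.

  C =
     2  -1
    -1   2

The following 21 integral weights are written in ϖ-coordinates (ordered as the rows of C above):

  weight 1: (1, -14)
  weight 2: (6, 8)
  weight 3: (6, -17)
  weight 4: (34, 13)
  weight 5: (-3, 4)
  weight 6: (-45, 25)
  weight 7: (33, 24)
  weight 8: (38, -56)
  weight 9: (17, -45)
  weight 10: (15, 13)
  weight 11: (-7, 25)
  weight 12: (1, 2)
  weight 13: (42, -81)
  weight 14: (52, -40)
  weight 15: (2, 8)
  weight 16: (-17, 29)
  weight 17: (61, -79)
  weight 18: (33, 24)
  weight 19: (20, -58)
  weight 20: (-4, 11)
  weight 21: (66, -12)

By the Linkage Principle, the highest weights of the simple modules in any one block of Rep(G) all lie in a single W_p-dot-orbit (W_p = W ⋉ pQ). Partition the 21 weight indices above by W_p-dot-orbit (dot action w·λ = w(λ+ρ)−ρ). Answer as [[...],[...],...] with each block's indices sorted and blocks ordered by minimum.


C ↔ A_2 under row/col permutation; |W(A_2)| = 6.

Each λ_j+ρ reduced to Ā_23; 2-tuples below use C's row order:

    λ_1 → (11, 2)
    λ_2 → (7, 9)
    λ_3 → (9, 7)
    λ_4 → (3, 9)
    λ_5 → (2, 3)
    λ_6 → (2, 3)
    λ_7 → (11, 2)
    λ_8 → (7, 9)
    λ_9 → (2, 3)
    λ_10 → (9, 7)
    λ_11 → (3, 17)
    λ_12 → (2, 3)
    λ_13 → (3, 9)
    λ_14 → (9, 7)
    λ_15 → (3, 9)
    λ_16 → (9, 7)
    λ_17 → (9, 7)
    λ_18 → (11, 2)
    λ_19 → (11, 2)
    λ_20 → (3, 9)
    λ_21 → (11, 2)

Partition of {1..21} into 6 W_23-dot-orbits:

[[1, 7, 18, 19, 21], [2, 8], [3, 10, 14, 16, 17], [4, 13, 15, 20], [5, 6, 9, 12], [11]]


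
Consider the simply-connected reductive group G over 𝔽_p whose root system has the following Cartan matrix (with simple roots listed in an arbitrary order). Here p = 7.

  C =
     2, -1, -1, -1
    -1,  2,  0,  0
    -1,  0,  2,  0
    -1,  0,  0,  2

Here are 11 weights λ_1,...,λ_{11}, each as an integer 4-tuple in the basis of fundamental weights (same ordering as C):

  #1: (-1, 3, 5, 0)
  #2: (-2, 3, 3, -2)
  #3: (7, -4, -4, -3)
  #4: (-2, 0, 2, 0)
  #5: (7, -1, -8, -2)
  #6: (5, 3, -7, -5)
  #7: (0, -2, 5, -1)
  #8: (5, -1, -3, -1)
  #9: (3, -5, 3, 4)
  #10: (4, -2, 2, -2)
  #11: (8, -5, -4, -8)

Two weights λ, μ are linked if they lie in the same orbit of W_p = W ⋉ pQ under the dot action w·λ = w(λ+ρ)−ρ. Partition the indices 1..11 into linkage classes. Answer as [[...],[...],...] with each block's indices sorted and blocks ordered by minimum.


Dynkin diagram of C (from the 6 off-diagonal −1 entries): D_4.

Alcove-folded reps (p=7, 11 weights, presented ϖ-order):

  λ_1+ρ ↦ (1, 0, 2, 3);  λ_2+ρ ↦ (1, 2, 2, 1);  λ_3+ρ ↦ (1, 2, 2, 1);  λ_4+ρ ↦ (1, 0, 2, 0);  λ_5+ρ ↦ (0, 1, 6, 0);  λ_6+ρ ↦ (1, 0, 2, 0);  λ_7+ρ ↦ (0, 1, 6, 0);  λ_8+ρ ↦ (1, 0, 2, 0);  λ_9+ρ ↦ (1, 2, 2, 1);  λ_10+ρ ↦ (1, 0, 2, 0);  λ_11+ρ ↦ (0, 1, 2, 2)

Grouping the 11 weights by Ā_7-representative: 5 linkage classes.

[[1], [2, 3, 9], [4, 6, 8, 10], [5, 7], [11]]


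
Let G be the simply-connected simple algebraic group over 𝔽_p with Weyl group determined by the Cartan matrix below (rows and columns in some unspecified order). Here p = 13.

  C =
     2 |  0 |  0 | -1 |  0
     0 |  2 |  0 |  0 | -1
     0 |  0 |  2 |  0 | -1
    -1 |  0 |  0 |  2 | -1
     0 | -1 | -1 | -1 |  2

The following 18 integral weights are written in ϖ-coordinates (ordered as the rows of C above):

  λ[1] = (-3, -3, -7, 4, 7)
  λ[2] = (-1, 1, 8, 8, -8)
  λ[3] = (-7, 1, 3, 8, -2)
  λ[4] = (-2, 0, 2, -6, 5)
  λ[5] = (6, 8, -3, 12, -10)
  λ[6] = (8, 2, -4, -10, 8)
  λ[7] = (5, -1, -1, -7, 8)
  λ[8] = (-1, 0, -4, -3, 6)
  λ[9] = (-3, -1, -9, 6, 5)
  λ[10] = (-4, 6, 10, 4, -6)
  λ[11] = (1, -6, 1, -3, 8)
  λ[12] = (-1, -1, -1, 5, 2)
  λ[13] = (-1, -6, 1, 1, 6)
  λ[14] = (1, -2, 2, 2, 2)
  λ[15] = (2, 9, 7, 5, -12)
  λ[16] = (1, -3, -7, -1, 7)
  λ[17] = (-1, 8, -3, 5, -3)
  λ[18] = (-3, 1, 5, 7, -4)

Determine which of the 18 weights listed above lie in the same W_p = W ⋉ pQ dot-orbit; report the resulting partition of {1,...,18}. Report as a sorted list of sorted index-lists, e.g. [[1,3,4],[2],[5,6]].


Type D_5, rank 5, |W|=1920; reorder rows/cols to standard.

Alcove-folded reps (p=13, 18 weights, presented ϖ-order):

  λ_1 → (2, 2, 6, 0, 0);  λ_2 → (0, 5, 2, 0, 2);  λ_3 → (5, 1, 3, 1, 0);  λ_4 → (5, 1, 3, 1, 0);  λ_5 → (0, 5, 2, 0, 2);  λ_6 → (0, 0, 0, 1, 3);  λ_7 → (0, 0, 0, 1, 3);  λ_8 → (2, 1, 3, 0, 2);  λ_9 → (2, 2, 6, 0, 0);  λ_10 → (2, 2, 6, 0, 0);  λ_11 → (0, 5, 2, 0, 2);  λ_12 → (0, 0, 0, 1, 3);  λ_13 → (0, 5, 2, 0, 2);  λ_14 → (2, 1, 3, 0, 2);  λ_15 → (2, 1, 3, 0, 2);  λ_16 → (2, 2, 6, 0, 0);  λ_17 → (0, 5, 2, 0, 2);  λ_18 → (2, 1, 3, 0, 2)

These 18 weights hit 5 W_13-dot-orbits; sizes (4, 5, 2, 3, 4):

[[1, 9, 10, 16], [2, 5, 11, 13, 17], [3, 4], [6, 7, 12], [8, 14, 15, 18]]


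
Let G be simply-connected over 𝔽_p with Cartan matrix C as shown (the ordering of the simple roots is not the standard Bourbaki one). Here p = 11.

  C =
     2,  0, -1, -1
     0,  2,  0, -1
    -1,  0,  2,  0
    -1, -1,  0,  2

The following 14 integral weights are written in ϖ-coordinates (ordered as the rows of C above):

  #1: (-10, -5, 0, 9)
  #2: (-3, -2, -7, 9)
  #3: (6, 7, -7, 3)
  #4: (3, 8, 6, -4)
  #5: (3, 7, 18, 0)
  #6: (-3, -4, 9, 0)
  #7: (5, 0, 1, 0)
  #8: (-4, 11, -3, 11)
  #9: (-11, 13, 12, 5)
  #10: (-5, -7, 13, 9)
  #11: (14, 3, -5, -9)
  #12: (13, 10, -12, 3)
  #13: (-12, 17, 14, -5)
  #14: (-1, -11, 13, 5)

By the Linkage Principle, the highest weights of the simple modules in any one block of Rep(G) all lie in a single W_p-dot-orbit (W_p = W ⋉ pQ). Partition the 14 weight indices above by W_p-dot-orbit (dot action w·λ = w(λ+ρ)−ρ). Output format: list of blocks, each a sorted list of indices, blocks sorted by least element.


A_4 Cartan matrix, 4 simple roots permuted; ρ=(1,1,1,1).

W_11-reps of the 14 weights in Ā_11 (same 4-coord order as C):

    1: (2, 1, 6, 1)
    2: (6, 1, 2, 1)
    3: (1, 0, 1, 3)
    4: (1, 0, 1, 3)
    5: (2, 1, 6, 1)
    6: (2, 1, 6, 1)
    7: (6, 1, 2, 1)
    8: (6, 1, 2, 1)
    9: (2, 1, 6, 1)
    10: (1, 0, 1, 3)
    11: (3, 0, 0, 4)
    12: (3, 0, 0, 4)
    13: (3, 0, 0, 4)
    14: (1, 0, 1, 3)

Grouping the 14 weights by Ā_11-representative: 4 linkage classes.

[[1, 5, 6, 9], [2, 7, 8], [3, 4, 10, 14], [11, 12, 13]]


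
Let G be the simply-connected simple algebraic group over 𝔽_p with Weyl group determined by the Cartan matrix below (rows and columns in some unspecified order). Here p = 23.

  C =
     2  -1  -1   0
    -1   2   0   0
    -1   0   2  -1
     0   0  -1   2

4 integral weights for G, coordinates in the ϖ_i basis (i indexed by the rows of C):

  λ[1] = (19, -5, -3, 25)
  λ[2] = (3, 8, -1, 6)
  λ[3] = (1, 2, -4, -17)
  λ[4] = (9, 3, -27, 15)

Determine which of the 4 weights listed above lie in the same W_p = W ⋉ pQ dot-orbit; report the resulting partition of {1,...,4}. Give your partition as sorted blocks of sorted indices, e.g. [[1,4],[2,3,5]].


Type A_4, rank 4, |W|=120; reorder rows/cols to standard.

Ā_23 reps of the 4 weights (A_4, coords as presented):

    λ_1+ρ ↦ (2, 14, 1, 2)
    λ_2+ρ ↦ (4, 9, 0, 7)
    λ_3+ρ ↦ (2, 14, 1, 2)
    λ_4+ρ ↦ (4, 9, 0, 7)

Grouping the 4 weights by Ā_23-representative: 2 linkage classes.

[[1, 3], [2, 4]]


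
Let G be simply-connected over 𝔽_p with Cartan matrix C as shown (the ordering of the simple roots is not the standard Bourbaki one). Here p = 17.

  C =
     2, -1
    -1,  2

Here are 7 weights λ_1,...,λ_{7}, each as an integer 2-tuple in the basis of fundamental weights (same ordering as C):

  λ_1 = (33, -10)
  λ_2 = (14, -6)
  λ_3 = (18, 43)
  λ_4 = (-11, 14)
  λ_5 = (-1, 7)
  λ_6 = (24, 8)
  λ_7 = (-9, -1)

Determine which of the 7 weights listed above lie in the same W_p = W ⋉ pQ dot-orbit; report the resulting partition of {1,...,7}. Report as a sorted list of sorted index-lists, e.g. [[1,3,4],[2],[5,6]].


C ↔ A_2 under row/col permutation; |W(A_2)| = 6.

W_17-reps of the 7 weights in Ā_17 (same 2-coord order as C):

  λ_1+ρ ↦ (0, 8);  λ_2+ρ ↦ (10, 5);  λ_3+ρ ↦ (10, 5);  λ_4+ρ ↦ (10, 5);  λ_5+ρ ↦ (0, 8);  λ_6+ρ ↦ (0, 8);  λ_7+ρ ↦ (0, 8)

Linkage partition of the 7 weights (2 classes, p=17):

[[1, 5, 6, 7], [2, 3, 4]]


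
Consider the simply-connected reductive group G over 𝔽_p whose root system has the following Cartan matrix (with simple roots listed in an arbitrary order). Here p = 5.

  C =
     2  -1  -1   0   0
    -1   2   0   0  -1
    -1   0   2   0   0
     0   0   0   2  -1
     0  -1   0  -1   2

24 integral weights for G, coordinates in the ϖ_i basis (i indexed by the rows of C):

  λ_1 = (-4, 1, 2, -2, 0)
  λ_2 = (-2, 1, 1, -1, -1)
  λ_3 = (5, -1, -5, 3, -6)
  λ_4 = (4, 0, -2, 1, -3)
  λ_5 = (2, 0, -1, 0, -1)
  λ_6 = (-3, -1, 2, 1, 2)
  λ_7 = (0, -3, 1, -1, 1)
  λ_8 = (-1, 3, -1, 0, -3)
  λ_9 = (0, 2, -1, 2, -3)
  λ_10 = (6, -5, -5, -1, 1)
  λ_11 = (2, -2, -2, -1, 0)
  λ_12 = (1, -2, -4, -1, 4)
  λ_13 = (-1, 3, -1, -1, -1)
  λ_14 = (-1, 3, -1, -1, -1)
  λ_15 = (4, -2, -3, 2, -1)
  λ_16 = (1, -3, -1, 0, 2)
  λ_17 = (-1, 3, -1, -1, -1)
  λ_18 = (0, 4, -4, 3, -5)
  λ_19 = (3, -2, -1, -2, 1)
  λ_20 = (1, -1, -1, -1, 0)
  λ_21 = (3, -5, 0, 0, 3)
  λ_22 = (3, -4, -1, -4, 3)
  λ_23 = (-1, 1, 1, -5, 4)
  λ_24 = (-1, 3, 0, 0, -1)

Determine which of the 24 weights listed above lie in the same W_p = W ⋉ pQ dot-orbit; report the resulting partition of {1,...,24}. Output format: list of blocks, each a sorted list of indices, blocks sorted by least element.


A_5 Cartan matrix, 5 simple roots permuted; ρ=(1,1,1,1,1).

λ_j+ρ reflected into Ā_5 (⟨·,θ^∨⟩≤5); 5-tuples as given:

    1: (2, 0, 0, 0, 1)
    2: (1, 1, 1, 0, 0)
    3: (3, 1, 0, 1, 0)
    4: (3, 1, 0, 1, 0)
    5: (3, 1, 0, 1, 0)
    6: (0, 2, 0, 1, 1)
    7: (1, 1, 1, 0, 0)
    8: (0, 2, 0, 1, 1)
    9: (1, 1, 0, 1, 2)
    10: (1, 1, 1, 0, 0)
    11: (1, 1, 1, 0, 0)
    12: (1, 1, 0, 1, 2)
    13: (0, 4, 0, 0, 0)
    14: (0, 4, 0, 0, 0)
    15: (2, 0, 0, 0, 1)
    16: (0, 2, 0, 1, 1)
    17: (0, 4, 0, 0, 0)
    18: (1, 1, 0, 1, 2)
    19: (3, 1, 0, 1, 0)
    20: (2, 0, 0, 0, 1)
    21: (0, 4, 0, 0, 0)
    22: (1, 1, 0, 1, 2)
    23: (2, 0, 0, 0, 1)
    24: (0, 4, 0, 0, 0)

6 distinct reps among the 24 weights ⇒ 6 W_5-linkage classes:

[[1, 15, 20, 23], [2, 7, 10, 11], [3, 4, 5, 19], [6, 8, 16], [9, 12, 18, 22], [13, 14, 17, 21, 24]]


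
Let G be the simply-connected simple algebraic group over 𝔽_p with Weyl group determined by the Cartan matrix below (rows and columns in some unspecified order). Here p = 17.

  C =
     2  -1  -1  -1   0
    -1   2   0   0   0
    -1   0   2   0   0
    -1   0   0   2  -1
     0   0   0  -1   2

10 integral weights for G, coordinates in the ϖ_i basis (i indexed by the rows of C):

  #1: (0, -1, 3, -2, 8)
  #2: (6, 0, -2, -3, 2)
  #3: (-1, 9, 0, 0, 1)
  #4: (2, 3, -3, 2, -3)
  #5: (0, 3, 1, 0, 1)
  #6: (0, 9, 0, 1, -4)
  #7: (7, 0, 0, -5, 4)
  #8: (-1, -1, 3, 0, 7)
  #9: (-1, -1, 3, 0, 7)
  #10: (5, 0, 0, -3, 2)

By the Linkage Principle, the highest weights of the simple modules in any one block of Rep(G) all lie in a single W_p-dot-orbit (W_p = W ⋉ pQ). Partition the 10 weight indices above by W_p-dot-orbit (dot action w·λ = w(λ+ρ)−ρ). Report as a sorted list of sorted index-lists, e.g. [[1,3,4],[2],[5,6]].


Type D_5, rank 5, |W|=1920; reorder rows/cols to standard.

W_17-reps of the 10 weights in Ā_17 (same 5-coord order as C):

  λ_1 → (0, 0, 4, 1, 8) · λ_2 → (4, 1, 1, 2, 1) · λ_3 → (0, 10, 1, 1, 2) · λ_4 → (1, 4, 2, 1, 2) · λ_5 → (1, 4, 2, 1, 2) · λ_6 → (0, 10, 1, 1, 2) · λ_7 → (4, 1, 1, 2, 1) · λ_8 → (0, 0, 4, 1, 8) · λ_9 → (0, 0, 4, 1, 8) · λ_10 → (4, 1, 1, 2, 1)

These 10 weights hit 4 W_17-dot-orbits; sizes (3, 3, 2, 2):

[[1, 8, 9], [2, 7, 10], [3, 6], [4, 5]]


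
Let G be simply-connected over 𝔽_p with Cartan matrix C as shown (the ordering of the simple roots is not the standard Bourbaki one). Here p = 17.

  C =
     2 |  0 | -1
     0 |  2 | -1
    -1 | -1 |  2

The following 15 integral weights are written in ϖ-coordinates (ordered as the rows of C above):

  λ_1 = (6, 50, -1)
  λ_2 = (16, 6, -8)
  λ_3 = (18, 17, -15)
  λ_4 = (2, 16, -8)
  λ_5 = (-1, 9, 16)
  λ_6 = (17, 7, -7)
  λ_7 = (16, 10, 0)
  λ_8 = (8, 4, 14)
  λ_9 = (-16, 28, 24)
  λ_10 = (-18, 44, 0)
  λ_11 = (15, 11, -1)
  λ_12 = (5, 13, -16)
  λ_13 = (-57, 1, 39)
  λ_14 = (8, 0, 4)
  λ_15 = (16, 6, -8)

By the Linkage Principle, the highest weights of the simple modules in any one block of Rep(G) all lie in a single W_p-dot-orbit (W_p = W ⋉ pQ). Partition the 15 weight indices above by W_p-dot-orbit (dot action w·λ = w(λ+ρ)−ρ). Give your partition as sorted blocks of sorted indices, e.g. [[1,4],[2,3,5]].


Cartan matrix: type A_3 (|W|=24); un-permuting the 3 rows.

Folding the 15 weights λ_j+ρ into Ā_17 (reps in the given 3-coord order):

    [1] (10, 0, 7)
    [2] (10, 0, 7)
    [3] (1, 2, 11)
    [4] (4, 10, 3)
    [5] (10, 0, 7)
    [6] (9, 1, 5)
    [7] (5, 1, 0)
    [8] (3, 7, 5)
    [9] (3, 7, 5)
    [10] (5, 1, 0)
    [11] (5, 1, 0)
    [12] (9, 1, 5)
    [13] (9, 1, 5)
    [14] (9, 1, 5)
    [15] (10, 0, 7)

Linkage partition of the 15 weights (6 classes, p=17):

[[1, 2, 5, 15], [3], [4], [6, 12, 13, 14], [7, 10, 11], [8, 9]]


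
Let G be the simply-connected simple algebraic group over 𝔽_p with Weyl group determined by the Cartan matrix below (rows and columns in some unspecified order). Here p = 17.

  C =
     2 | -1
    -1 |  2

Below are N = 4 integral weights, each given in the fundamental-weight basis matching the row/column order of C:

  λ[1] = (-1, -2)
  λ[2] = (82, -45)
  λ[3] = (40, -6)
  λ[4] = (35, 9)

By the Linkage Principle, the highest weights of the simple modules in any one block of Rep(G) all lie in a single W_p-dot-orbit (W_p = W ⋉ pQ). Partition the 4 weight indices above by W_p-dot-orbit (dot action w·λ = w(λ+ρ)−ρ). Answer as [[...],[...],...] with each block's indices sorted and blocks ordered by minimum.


C ↔ A_2 under row/col permutation; |W(A_2)| = 6.

λ_j+ρ reflected into Ā_17 (⟨·,θ^∨⟩≤17); 2-tuples as given:

  λ_1+ρ ↦ (1, 0) · λ_2+ρ ↦ (5, 10) · λ_3+ρ ↦ (5, 10) · λ_4+ρ ↦ (10, 5)

The 4 indices split into 3 linkage classes (same alcove rep ⇔ same W_17-dot-orbit):

[[1], [2, 3], [4]]


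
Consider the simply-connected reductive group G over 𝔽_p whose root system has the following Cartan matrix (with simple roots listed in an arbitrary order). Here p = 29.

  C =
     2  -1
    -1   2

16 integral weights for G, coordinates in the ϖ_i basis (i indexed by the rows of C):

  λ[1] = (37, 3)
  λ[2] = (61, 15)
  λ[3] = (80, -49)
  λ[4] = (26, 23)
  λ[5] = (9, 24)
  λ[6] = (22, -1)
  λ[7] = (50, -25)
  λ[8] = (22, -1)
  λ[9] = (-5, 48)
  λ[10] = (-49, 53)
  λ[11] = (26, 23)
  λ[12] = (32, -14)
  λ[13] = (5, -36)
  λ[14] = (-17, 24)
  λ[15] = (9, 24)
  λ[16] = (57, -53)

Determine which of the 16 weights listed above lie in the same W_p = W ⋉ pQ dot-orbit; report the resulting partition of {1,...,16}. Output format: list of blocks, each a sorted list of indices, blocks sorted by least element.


Root system A_2: the 2×2 matrix C matches after relabeling.

Folding the 16 weights λ_j+ρ into Ā_29 (reps in the given 2-coord order):

  λ_1 → (16, 9);  λ_2 → (16, 9);  λ_3 → (4, 19);  λ_4 → (5, 2);  λ_5 → (4, 19);  λ_6 → (23, 0);  λ_7 → (5, 2);  λ_8 → (23, 0);  λ_9 → (16, 9);  λ_10 → (4, 19);  λ_11 → (5, 2);  λ_12 → (16, 9);  λ_13 → (23, 0);  λ_14 → (16, 9);  λ_15 → (4, 19);  λ_16 → (23, 0)

4 distinct reps among the 16 weights ⇒ 4 W_29-linkage classes:

[[1, 2, 9, 12, 14], [3, 5, 10, 15], [4, 7, 11], [6, 8, 13, 16]]


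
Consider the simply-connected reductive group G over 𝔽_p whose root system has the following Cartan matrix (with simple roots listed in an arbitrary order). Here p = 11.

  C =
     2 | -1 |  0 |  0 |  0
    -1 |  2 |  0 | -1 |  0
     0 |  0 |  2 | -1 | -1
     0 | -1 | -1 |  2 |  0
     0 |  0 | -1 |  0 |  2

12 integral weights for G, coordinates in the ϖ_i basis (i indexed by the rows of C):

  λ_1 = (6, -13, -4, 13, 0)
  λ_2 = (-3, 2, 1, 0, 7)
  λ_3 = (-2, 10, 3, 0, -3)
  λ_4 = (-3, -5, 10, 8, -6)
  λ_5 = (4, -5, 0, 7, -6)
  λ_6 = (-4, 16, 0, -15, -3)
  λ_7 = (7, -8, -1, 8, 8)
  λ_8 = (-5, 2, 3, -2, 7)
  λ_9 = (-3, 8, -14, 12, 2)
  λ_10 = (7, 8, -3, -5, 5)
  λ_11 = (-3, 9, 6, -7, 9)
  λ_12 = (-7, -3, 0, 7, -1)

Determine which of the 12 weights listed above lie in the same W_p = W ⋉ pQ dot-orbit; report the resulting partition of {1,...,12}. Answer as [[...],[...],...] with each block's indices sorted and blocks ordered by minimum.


Cartan matrix: type A_5 (|W|=720); un-permuting the 5 rows.

Each λ_j+ρ reduced to Ā_11; 5-tuples below use C's row order:

  1: (2, 6, 1, 0, 0);  2: (1, 0, 2, 1, 5);  3: (2, 6, 1, 0, 0);  4: (2, 3, 2, 0, 4);  5: (1, 4, 4, 0, 1);  6: (1, 0, 2, 1, 5);  7: (7, 0, 0, 2, 1);  8: (1, 0, 2, 1, 5);  9: (7, 0, 0, 2, 1);  10: (2, 3, 2, 0, 4);  11: (2, 6, 1, 0, 0);  12: (2, 6, 1, 0, 0)

These 12 weights hit 5 W_11-dot-orbits; sizes (4, 3, 2, 1, 2):

[[1, 3, 11, 12], [2, 6, 8], [4, 10], [5], [7, 9]]


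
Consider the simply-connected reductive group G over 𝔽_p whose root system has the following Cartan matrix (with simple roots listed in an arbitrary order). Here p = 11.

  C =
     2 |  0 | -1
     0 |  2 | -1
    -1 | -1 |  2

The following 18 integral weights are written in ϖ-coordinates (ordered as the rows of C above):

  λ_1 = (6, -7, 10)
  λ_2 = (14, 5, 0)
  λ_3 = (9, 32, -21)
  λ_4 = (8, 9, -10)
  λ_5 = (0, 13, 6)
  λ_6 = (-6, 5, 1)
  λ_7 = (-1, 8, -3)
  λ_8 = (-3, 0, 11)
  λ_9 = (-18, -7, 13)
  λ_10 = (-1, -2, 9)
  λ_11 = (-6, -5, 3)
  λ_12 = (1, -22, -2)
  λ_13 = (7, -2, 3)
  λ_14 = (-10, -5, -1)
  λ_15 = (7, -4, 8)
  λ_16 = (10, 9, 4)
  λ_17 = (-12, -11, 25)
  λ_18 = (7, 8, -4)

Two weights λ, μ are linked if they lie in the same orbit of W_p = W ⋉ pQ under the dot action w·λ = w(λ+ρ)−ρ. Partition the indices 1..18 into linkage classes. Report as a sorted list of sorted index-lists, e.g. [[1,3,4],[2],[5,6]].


Root system A_3: the 3×3 matrix C matches after relabeling.

W_11-reps of the 18 weights in Ā_11 (same 3-coord order as C):

  [1] (0, 1, 4);  [2] (0, 1, 4);  [3] (0, 1, 9);  [4] (0, 1, 9);  [5] (7, 0, 3);  [6] (2, 3, 3);  [7] (2, 7, 0);  [8] (0, 1, 9);  [9] (2, 3, 3);  [10] (0, 1, 9);  [11] (0, 1, 4);  [12] (0, 1, 9);  [13] (7, 0, 3);  [14] (2, 7, 0);  [15] (2, 3, 3);  [16] (0, 1, 4);  [17] (0, 1, 4);  [18] (2, 3, 3)

These 18 weights hit 5 W_11-dot-orbits; sizes (5, 5, 2, 4, 2):

[[1, 2, 11, 16, 17], [3, 4, 8, 10, 12], [5, 13], [6, 9, 15, 18], [7, 14]]


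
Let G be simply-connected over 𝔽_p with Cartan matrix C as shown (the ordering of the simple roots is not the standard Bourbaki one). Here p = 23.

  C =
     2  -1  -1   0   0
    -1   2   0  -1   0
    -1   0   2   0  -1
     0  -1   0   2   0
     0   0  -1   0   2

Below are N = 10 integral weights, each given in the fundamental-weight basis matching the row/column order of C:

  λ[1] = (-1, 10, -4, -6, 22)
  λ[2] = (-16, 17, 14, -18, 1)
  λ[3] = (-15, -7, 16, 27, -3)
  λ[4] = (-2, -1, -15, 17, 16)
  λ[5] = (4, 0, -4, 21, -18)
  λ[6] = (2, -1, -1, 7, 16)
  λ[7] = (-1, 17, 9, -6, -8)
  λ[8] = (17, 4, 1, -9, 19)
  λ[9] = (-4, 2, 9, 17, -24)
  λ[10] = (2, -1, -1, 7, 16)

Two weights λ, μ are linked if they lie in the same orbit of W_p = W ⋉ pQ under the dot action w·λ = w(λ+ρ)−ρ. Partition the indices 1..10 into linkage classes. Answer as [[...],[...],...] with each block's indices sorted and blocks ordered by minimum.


Root system A_5: the 5×5 matrix C matches after relabeling.

Folding the 10 weights λ_j+ρ into Ā_23 (reps in the given 5-coord order):

  λ_1 → (3, 0, 0, 3, 12) · λ_2 → (1, 14, 0, 3, 2) · λ_3 → (1, 14, 0, 3, 2) · λ_4 → (1, 14, 0, 3, 2) · λ_5 → (1, 14, 0, 3, 2) · λ_6 → (3, 0, 0, 3, 12) · λ_7 → (0, 13, 3, 0, 2) · λ_8 → (1, 14, 0, 3, 2) · λ_9 → (0, 13, 3, 0, 2) · λ_10 → (3, 0, 0, 3, 12)

3 distinct reps among the 10 weights ⇒ 3 W_23-linkage classes:

[[1, 6, 10], [2, 3, 4, 5, 8], [7, 9]]


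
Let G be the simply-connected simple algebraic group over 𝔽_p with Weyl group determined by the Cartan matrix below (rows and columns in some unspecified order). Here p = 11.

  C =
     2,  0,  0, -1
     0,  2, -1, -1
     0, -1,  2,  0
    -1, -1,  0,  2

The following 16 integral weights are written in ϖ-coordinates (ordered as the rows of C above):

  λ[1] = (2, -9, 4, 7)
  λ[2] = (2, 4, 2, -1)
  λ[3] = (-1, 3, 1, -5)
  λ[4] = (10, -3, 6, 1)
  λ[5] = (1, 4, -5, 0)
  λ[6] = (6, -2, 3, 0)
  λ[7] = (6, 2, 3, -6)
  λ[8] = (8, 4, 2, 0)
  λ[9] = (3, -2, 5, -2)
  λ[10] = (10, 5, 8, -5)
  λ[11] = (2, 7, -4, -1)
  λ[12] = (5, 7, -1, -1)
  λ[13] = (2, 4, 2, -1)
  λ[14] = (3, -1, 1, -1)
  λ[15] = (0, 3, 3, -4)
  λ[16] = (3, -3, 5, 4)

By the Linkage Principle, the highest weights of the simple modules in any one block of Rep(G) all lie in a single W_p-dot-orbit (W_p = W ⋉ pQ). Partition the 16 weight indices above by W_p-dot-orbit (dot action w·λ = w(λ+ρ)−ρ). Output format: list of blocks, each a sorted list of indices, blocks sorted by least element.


Dynkin diagram of C (from the 6 off-diagonal −1 entries): A_4.

Each λ_j+ρ reduced to Ā_11; 4-tuples below use C's row order:

  λ_1 → (3, 5, 3, 0) · λ_2 → (3, 5, 3, 0) · λ_3 → (4, 0, 2, 0) · λ_4 → (4, 0, 2, 0) · λ_5 → (2, 1, 4, 1) · λ_6 → (7, 1, 3, 0) · λ_7 → (2, 2, 2, 3) · λ_8 → (2, 1, 4, 1) · λ_9 → (2, 1, 4, 1) · λ_10 → (4, 0, 2, 0) · λ_11 → (3, 5, 3, 0) · λ_12 → (3, 5, 3, 0) · λ_13 → (3, 5, 3, 0) · λ_14 → (4, 0, 2, 0) · λ_15 → (2, 1, 4, 1) · λ_16 → (2, 2, 2, 3)

5 distinct reps among the 16 weights ⇒ 5 W_11-linkage classes:

[[1, 2, 11, 12, 13], [3, 4, 10, 14], [5, 8, 9, 15], [6], [7, 16]]


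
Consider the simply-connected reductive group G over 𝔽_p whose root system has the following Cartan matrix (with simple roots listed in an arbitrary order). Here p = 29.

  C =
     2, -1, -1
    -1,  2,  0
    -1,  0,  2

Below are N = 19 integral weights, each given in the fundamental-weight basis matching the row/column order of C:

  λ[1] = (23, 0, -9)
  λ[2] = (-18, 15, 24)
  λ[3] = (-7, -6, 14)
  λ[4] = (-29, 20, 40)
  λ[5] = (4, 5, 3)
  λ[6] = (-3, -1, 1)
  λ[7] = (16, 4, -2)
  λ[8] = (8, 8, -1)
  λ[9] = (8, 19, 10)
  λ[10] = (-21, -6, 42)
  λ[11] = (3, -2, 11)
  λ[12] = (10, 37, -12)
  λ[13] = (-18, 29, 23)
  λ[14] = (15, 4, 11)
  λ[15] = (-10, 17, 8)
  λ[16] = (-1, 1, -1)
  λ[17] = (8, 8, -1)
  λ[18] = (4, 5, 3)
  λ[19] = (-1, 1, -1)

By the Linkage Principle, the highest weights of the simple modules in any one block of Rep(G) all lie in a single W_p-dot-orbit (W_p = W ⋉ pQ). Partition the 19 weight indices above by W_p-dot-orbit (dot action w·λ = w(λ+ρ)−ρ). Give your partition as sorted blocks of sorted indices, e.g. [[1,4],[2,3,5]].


A_3 Cartan matrix, 3 simple roots permuted; ρ=(1,1,1).

Alcove-folded reps (p=29, 19 weights, presented ϖ-order):

    λ_1 → (16, 1, 8)
    λ_2 → (16, 1, 8)
    λ_3 → (5, 6, 4)
    λ_4 → (16, 5, 1)
    λ_5 → (5, 6, 4)
    λ_6 → (0, 2, 0)
    λ_7 → (16, 5, 1)
    λ_8 → (9, 9, 0)
    λ_9 → (9, 9, 0)
    λ_10 → (5, 6, 4)
    λ_11 → (3, 1, 12)
    λ_12 → (9, 9, 0)
    λ_13 → (16, 5, 1)
    λ_14 → (16, 1, 8)
    λ_15 → (9, 9, 0)
    λ_16 → (0, 2, 0)
    λ_17 → (9, 9, 0)
    λ_18 → (5, 6, 4)
    λ_19 → (0, 2, 0)

These 19 weights hit 6 W_29-dot-orbits; sizes (3, 4, 3, 3, 5, 1):

[[1, 2, 14], [3, 5, 10, 18], [4, 7, 13], [6, 16, 19], [8, 9, 12, 15, 17], [11]]


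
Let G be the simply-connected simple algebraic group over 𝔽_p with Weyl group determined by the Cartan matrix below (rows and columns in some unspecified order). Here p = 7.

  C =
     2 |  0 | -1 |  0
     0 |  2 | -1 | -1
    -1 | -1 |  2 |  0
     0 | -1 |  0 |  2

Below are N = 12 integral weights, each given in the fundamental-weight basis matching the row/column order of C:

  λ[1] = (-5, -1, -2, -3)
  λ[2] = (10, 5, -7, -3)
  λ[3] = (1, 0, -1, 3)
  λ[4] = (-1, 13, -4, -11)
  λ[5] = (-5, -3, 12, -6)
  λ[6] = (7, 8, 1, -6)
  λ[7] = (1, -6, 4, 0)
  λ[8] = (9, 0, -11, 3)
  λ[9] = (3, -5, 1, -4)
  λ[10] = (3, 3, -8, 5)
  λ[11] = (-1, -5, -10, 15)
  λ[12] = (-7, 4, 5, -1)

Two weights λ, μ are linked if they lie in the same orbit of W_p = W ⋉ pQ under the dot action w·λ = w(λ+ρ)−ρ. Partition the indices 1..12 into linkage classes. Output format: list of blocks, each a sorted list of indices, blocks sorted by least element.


Cartan matrix: type A_4 (|W|=120); un-permuting the 4 rows.

W_7-reps of the 12 weights in Ā_7 (same 4-coord order as C):

  λ_1 → (2, 1, 0, 4);  λ_2 → (1, 2, 2, 2);  λ_3 → (2, 1, 0, 4);  λ_4 → (0, 3, 1, 0);  λ_5 → (2, 1, 0, 4);  λ_6 → (1, 2, 2, 2);  λ_7 → (2, 1, 0, 4);  λ_8 → (1, 2, 2, 2);  λ_9 → (1, 2, 2, 2);  λ_10 → (0, 3, 1, 0);  λ_11 → (1, 2, 2, 2);  λ_12 → (2, 1, 0, 4)

Linkage partition of the 12 weights (3 classes, p=7):

[[1, 3, 5, 7, 12], [2, 6, 8, 9, 11], [4, 10]]


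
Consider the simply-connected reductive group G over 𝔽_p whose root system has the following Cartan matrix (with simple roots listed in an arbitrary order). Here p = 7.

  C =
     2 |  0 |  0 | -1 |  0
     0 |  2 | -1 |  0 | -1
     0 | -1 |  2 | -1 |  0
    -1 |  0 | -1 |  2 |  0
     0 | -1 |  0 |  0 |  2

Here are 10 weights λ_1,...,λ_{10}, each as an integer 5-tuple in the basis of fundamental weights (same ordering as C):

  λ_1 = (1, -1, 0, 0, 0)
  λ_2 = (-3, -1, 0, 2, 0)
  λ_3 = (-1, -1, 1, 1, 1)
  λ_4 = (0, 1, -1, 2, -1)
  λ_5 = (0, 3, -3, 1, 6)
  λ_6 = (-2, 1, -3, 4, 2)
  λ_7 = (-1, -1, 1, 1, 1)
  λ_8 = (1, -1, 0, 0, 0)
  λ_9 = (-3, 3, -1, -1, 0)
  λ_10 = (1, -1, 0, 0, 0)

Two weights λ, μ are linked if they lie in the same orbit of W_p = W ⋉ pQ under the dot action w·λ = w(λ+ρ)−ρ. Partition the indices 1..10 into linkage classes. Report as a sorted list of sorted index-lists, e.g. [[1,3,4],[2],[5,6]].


Type A_5, rank 5, |W|=720; reorder rows/cols to standard.

λ_j+ρ reflected into Ā_7 (⟨·,θ^∨⟩≤7); 5-tuples as given:

  λ_1+ρ ↦ (2, 0, 1, 1, 1);  λ_2+ρ ↦ (2, 0, 1, 1, 1);  λ_3+ρ ↦ (0, 0, 2, 2, 2);  λ_4+ρ ↦ (1, 2, 0, 3, 0);  λ_5+ρ ↦ (0, 0, 2, 2, 2);  λ_6+ρ ↦ (0, 0, 2, 2, 2);  λ_7+ρ ↦ (0, 0, 2, 2, 2);  λ_8+ρ ↦ (2, 0, 1, 1, 1);  λ_9+ρ ↦ (0, 2, 2, 0, 1);  λ_10+ρ ↦ (2, 0, 1, 1, 1)

The 10 indices split into 4 linkage classes (same alcove rep ⇔ same W_7-dot-orbit):

[[1, 2, 8, 10], [3, 5, 6, 7], [4], [9]]


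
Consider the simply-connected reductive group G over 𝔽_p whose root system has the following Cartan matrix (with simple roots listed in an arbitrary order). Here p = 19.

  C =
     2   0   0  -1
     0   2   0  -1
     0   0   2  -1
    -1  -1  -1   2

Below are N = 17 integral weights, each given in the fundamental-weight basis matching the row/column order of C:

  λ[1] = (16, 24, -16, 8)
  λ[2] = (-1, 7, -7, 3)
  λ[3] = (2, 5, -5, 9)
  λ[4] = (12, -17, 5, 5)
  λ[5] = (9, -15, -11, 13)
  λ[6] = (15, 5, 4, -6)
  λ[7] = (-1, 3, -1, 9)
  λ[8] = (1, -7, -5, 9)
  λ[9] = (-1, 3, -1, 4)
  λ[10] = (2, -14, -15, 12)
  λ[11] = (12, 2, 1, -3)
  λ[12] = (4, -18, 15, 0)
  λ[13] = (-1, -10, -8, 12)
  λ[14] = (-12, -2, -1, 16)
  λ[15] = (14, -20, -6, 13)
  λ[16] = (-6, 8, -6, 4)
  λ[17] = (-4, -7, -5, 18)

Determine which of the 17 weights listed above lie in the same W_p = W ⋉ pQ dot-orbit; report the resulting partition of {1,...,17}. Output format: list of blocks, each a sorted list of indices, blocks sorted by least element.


C ↔ D_4 under row/col permutation; |W(D_4)| = 192.

Each λ_j+ρ reduced to Ā_19; 4-tuples below use C's row order:

  1: (2, 6, 4, 0)
  2: (2, 6, 4, 0)
  3: (3, 6, 4, 0)
  4: (3, 6, 4, 0)
  5: (0, 4, 0, 5)
  6: (11, 1, 0, 2)
  7: (0, 4, 0, 5)
  8: (2, 6, 4, 0)
  9: (0, 4, 0, 5)
  10: (11, 1, 0, 2)
  11: (11, 1, 0, 2)
  12: (11, 1, 0, 2)
  13: (3, 6, 4, 0)
  14: (11, 1, 0, 2)
  15: (0, 4, 0, 5)
  16: (0, 4, 0, 5)
  17: (3, 6, 4, 0)

Grouping the 17 weights by Ā_19-representative: 4 linkage classes.

[[1, 2, 8], [3, 4, 13, 17], [5, 7, 9, 15, 16], [6, 10, 11, 12, 14]]


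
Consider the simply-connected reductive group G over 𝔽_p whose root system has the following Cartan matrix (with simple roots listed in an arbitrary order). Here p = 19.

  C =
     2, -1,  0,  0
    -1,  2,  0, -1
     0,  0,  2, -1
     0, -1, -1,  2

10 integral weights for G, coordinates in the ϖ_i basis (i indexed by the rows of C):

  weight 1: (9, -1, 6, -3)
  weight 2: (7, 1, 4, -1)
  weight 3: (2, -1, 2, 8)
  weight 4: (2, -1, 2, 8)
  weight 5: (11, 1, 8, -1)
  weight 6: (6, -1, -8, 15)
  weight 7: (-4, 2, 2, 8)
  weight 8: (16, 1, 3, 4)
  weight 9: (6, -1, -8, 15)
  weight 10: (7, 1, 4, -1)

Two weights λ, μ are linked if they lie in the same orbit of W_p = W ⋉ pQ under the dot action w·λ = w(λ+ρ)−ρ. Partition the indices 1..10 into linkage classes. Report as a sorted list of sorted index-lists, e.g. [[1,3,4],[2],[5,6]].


Root system A_4: the 4×4 matrix C matches after relabeling.

Alcove-folded reps (p=19, 10 weights, presented ϖ-order):

    [1] (8, 2, 5, 0)
    [2] (8, 2, 5, 0)
    [3] (3, 0, 3, 9)
    [4] (3, 0, 3, 9)
    [5] (8, 2, 5, 0)
    [6] (3, 0, 3, 9)
    [7] (3, 0, 3, 9)
    [8] (8, 2, 5, 0)
    [9] (3, 0, 3, 9)
    [10] (8, 2, 5, 0)

2 distinct reps among the 10 weights ⇒ 2 W_19-linkage classes:

[[1, 2, 5, 8, 10], [3, 4, 6, 7, 9]]


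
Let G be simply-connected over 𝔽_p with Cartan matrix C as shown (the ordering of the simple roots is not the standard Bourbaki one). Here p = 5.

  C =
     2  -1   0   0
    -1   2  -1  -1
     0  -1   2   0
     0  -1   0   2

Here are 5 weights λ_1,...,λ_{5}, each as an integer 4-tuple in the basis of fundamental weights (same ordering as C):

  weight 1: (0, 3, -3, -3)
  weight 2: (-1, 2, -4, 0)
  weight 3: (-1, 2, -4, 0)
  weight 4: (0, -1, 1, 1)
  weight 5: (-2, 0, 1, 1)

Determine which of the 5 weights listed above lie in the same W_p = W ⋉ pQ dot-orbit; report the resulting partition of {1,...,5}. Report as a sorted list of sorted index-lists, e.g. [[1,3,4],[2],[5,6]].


Dynkin diagram of C (from the 6 off-diagonal −1 entries): D_4.

Ā_5 reps of the 5 weights (D_4, coords as presented):

  [1] (1, 0, 2, 2) · [2] (0, 0, 3, 1) · [3] (0, 0, 3, 1) · [4] (1, 0, 2, 2) · [5] (1, 0, 2, 2)

Linkage partition of the 5 weights (2 classes, p=5):

[[1, 4, 5], [2, 3]]


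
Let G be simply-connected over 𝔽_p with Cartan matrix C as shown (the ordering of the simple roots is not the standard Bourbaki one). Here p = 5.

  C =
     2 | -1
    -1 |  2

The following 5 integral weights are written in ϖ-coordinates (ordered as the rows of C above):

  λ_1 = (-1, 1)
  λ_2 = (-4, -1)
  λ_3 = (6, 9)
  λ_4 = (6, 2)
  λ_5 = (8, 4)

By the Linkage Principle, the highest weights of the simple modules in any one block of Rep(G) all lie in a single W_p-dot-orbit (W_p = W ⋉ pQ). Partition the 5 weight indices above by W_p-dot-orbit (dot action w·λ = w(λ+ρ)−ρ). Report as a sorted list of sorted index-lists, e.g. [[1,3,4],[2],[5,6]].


Dynkin diagram of C (from the 2 off-diagonal −1 entries): A_2.

Alcove-folded reps (p=5, 5 weights, presented ϖ-order):

  1: (0, 2);  2: (0, 3);  3: (0, 3);  4: (0, 2);  5: (4, 0)

Grouping the 5 weights by Ā_5-representative: 3 linkage classes.

[[1, 4], [2, 3], [5]]


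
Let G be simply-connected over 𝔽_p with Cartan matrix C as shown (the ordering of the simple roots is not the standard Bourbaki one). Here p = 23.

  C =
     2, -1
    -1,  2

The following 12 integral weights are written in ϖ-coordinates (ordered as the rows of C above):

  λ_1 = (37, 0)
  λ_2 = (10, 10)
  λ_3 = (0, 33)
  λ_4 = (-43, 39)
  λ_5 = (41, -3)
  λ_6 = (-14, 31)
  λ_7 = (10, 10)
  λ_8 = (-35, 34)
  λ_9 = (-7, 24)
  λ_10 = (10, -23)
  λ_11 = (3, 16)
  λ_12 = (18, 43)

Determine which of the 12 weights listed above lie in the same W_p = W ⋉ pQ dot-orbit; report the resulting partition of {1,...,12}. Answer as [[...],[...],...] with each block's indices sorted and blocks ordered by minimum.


Dynkin diagram of C (from the 2 off-diagonal −1 entries): A_2.

W_23-reps of the 12 weights in Ā_23 (same 2-coord order as C):

    λ_1 → (7, 15)
    λ_2 → (11, 11)
    λ_3 → (11, 11)
    λ_4 → (4, 17)
    λ_5 → (4, 17)
    λ_6 → (4, 10)
    λ_7 → (11, 11)
    λ_8 → (11, 11)
    λ_9 → (4, 17)
    λ_10 → (11, 11)
    λ_11 → (4, 17)
    λ_12 → (4, 17)

These 12 weights hit 4 W_23-dot-orbits; sizes (1, 5, 5, 1):

[[1], [2, 3, 7, 8, 10], [4, 5, 9, 11, 12], [6]]


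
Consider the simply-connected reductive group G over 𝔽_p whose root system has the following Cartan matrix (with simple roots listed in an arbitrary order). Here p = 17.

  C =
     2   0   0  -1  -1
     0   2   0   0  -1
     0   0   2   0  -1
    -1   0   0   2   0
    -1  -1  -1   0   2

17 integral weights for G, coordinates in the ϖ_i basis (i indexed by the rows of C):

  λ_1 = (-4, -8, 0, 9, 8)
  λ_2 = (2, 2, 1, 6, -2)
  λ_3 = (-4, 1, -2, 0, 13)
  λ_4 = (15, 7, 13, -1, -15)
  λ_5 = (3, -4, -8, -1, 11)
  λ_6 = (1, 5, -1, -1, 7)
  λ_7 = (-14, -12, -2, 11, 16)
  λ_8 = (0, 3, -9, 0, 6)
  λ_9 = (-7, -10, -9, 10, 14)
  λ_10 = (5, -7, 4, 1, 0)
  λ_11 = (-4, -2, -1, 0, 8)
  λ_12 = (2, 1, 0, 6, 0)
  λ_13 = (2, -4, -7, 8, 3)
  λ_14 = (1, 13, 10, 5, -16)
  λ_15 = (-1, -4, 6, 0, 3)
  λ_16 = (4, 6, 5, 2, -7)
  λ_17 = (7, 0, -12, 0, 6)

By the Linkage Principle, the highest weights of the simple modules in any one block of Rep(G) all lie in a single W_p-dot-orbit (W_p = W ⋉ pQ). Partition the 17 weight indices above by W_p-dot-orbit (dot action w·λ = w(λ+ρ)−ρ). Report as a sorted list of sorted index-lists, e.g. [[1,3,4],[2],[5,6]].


Dynkin diagram of C (from the 8 off-diagonal −1 entries): D_5.

λ_j+ρ reflected into Ā_17 (⟨·,θ^∨⟩≤17); 5-tuples as given:

  λ_1+ρ ↦ (0, 6, 0, 7, 1) · λ_2+ρ ↦ (2, 2, 1, 7, 1) · λ_3+ρ ↦ (2, 2, 1, 7, 1) · λ_4+ρ ↦ (0, 6, 0, 7, 1) · λ_5+ρ ↦ (0, 3, 7, 1, 1) · λ_6+ρ ↦ (0, 6, 0, 7, 1) · λ_7+ρ ↦ (0, 3, 7, 1, 1) · λ_8+ρ ↦ (0, 3, 7, 1, 1) · λ_9+ρ ↦ (1, 1, 0, 2, 5) · λ_10+ρ ↦ (1, 1, 0, 2, 5) · λ_11+ρ ↦ (1, 1, 0, 2, 5) · λ_12+ρ ↦ (2, 2, 1, 7, 1) · λ_13+ρ ↦ (2, 2, 1, 7, 1) · λ_14+ρ ↦ (2, 2, 1, 7, 1) · λ_15+ρ ↦ (0, 3, 7, 1, 1) · λ_16+ρ ↦ (1, 1, 0, 2, 5) · λ_17+ρ ↦ (0, 3, 7, 1, 1)

The 17 indices split into 4 linkage classes (same alcove rep ⇔ same W_17-dot-orbit):

[[1, 4, 6], [2, 3, 12, 13, 14], [5, 7, 8, 15, 17], [9, 10, 11, 16]]


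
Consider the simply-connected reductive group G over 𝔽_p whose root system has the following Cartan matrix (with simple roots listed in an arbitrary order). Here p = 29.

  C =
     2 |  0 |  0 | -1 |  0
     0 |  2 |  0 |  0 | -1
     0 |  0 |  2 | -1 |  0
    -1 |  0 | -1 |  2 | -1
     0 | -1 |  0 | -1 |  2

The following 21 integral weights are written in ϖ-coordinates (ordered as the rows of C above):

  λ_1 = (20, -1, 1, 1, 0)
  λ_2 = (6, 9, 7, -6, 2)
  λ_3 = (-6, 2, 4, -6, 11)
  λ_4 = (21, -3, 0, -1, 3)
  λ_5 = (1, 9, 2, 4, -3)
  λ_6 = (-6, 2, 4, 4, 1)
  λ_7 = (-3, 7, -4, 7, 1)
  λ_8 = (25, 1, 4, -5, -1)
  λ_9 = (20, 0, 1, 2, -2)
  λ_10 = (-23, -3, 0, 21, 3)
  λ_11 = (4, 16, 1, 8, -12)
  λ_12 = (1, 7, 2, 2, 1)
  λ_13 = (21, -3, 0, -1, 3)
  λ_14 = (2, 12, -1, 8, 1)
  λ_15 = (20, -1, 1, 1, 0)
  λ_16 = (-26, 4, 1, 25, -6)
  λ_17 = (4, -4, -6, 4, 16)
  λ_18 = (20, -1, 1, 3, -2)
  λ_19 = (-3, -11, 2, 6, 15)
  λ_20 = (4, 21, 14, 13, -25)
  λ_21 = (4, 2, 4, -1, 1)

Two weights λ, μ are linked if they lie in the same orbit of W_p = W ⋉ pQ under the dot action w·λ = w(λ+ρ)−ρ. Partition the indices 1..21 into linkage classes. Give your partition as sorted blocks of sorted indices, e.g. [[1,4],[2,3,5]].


Cartan matrix: type D_5 (|W|=1920); un-permuting the 5 rows.

Ā_29 reps of the 21 weights (D_5, coords as presented):

  λ_1+ρ ↦ (21, 0, 2, 2, 1) · λ_2+ρ ↦ (2, 8, 3, 3, 2) · λ_3+ρ ↦ (5, 3, 5, 0, 2) · λ_4+ρ ↦ (22, 2, 1, 0, 2) · λ_5+ρ ↦ (2, 8, 3, 3, 2) · λ_6+ρ ↦ (5, 3, 5, 0, 2) · λ_7+ρ ↦ (2, 8, 3, 3, 2) · λ_8+ρ ↦ (22, 2, 1, 0, 2) · λ_9+ρ ↦ (21, 0, 2, 2, 1) · λ_10+ρ ↦ (22, 2, 1, 0, 2) · λ_11+ρ ↦ (3, 6, 0, 2, 7) · λ_12+ρ ↦ (2, 8, 3, 3, 2) · λ_13+ρ ↦ (22, 2, 1, 0, 2) · λ_14+ρ ↦ (3, 6, 0, 2, 7) · λ_15+ρ ↦ (21, 0, 2, 2, 1) · λ_16+ρ ↦ (21, 0, 2, 2, 1) · λ_17+ρ ↦ (5, 3, 5, 0, 2) · λ_18+ρ ↦ (21, 0, 2, 2, 1) · λ_19+ρ ↦ (2, 8, 3, 3, 2) · λ_20+ρ ↦ (5, 3, 5, 0, 2) · λ_21+ρ ↦ (5, 3, 5, 0, 2)

5 distinct reps among the 21 weights ⇒ 5 W_29-linkage classes:

[[1, 9, 15, 16, 18], [2, 5, 7, 12, 19], [3, 6, 17, 20, 21], [4, 8, 10, 13], [11, 14]]
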